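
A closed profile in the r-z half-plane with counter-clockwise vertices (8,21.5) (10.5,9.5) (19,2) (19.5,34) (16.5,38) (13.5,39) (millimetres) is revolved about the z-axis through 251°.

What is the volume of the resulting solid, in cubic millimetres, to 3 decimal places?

Volume = 18852.854 mm³

Profile (r,z), 6 vertices: (8,21.5) (10.5,9.5) (19,2) (19.5,34) (16.5,38) (13.5,39)
edge 0: (8,21.5)→(10.5,9.5)  cross = 8·9.5 − 10.5·21.5 = -149.7500; (r_i+r_j)·cross = 18.5·-149.7500 = -2770.3750
edge 1: (10.5,9.5)→(19,2)  cross = 10.5·2 − 19·9.5 = -159.5000; (r_i+r_j)·cross = 29.5·-159.5000 = -4705.2500
edge 2: (19,2)→(19.5,34)  cross = 19·34 − 19.5·2 = 607.0000; (r_i+r_j)·cross = 38.5·607.0000 = 23369.5000
edge 3: (19.5,34)→(16.5,38)  cross = 19.5·38 − 16.5·34 = 180.0000; (r_i+r_j)·cross = 36·180.0000 = 6480.0000
edge 4: (16.5,38)→(13.5,39)  cross = 16.5·39 − 13.5·38 = 130.5000; (r_i+r_j)·cross = 30·130.5000 = 3915.0000
edge 5: (13.5,39)→(8,21.5)  cross = 13.5·21.5 − 8·39 = -21.7500; (r_i+r_j)·cross = 21.5·-21.7500 = -467.6250
Σcross = 586.5000 → A = |Σcross|/2 = 293.2500 mm²
Σ(r_i+r_j)·cross = 25821.2500 → first moment M = |Σ|/6 = 4303.5417
R_c = M/A = 4303.5417/293.2500 = 14.6753 mm
θ = 251° = 4.380776 rad
V = θ·R_c·A = 4.380776·14.6753·293.2500 = 18852.854 mm³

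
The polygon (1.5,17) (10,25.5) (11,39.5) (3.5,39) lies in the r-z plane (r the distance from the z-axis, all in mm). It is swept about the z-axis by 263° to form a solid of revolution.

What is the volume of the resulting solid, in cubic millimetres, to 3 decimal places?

Profile (r,z), 4 vertices: (1.5,17) (10,25.5) (11,39.5) (3.5,39)
edge 0: (1.5,17)→(10,25.5)  cross = 1.5·25.5 − 10·17 = -131.7500; (r_i+r_j)·cross = 11.5·-131.7500 = -1515.1250
edge 1: (10,25.5)→(11,39.5)  cross = 10·39.5 − 11·25.5 = 114.5000; (r_i+r_j)·cross = 21·114.5000 = 2404.5000
edge 2: (11,39.5)→(3.5,39)  cross = 11·39 − 3.5·39.5 = 290.7500; (r_i+r_j)·cross = 14.5·290.7500 = 4215.8750
edge 3: (3.5,39)→(1.5,17)  cross = 3.5·17 − 1.5·39 = 1.0000; (r_i+r_j)·cross = 5·1.0000 = 5.0000
Σcross = 274.5000 → A = |Σcross|/2 = 137.2500 mm²
Σ(r_i+r_j)·cross = 5110.2500 → first moment M = |Σ|/6 = 851.7083
R_c = M/A = 851.7083/137.2500 = 6.2055 mm
θ = 263° = 4.590216 rad
V = θ·R_c·A = 4.590216·6.2055·137.2500 = 3909.525 mm³

Volume = 3909.525 mm³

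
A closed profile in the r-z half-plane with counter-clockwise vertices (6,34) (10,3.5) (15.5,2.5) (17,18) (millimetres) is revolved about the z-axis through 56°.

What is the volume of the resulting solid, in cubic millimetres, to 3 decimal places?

Profile (r,z), 4 vertices: (6,34) (10,3.5) (15.5,2.5) (17,18)
edge 0: (6,34)→(10,3.5)  cross = 6·3.5 − 10·34 = -319.0000; (r_i+r_j)·cross = 16·-319.0000 = -5104.0000
edge 1: (10,3.5)→(15.5,2.5)  cross = 10·2.5 − 15.5·3.5 = -29.2500; (r_i+r_j)·cross = 25.5·-29.2500 = -745.8750
edge 2: (15.5,2.5)→(17,18)  cross = 15.5·18 − 17·2.5 = 236.5000; (r_i+r_j)·cross = 32.5·236.5000 = 7686.2500
edge 3: (17,18)→(6,34)  cross = 17·34 − 6·18 = 470.0000; (r_i+r_j)·cross = 23·470.0000 = 10810.0000
Σcross = 358.2500 → A = |Σcross|/2 = 179.1250 mm²
Σ(r_i+r_j)·cross = 12646.3750 → first moment M = |Σ|/6 = 2107.7292
R_c = M/A = 2107.7292/179.1250 = 11.7668 mm
θ = 56° = 0.977384 rad
V = θ·R_c·A = 0.977384·11.7668·179.1250 = 2060.062 mm³

Volume = 2060.062 mm³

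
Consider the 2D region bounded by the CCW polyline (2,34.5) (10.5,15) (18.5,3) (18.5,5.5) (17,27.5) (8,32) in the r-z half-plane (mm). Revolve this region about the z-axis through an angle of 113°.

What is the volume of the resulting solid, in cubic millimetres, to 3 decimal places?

Volume = 5057.270 mm³

Profile (r,z), 6 vertices: (2,34.5) (10.5,15) (18.5,3) (18.5,5.5) (17,27.5) (8,32)
edge 0: (2,34.5)→(10.5,15)  cross = 2·15 − 10.5·34.5 = -332.2500; (r_i+r_j)·cross = 12.5·-332.2500 = -4153.1250
edge 1: (10.5,15)→(18.5,3)  cross = 10.5·3 − 18.5·15 = -246.0000; (r_i+r_j)·cross = 29·-246.0000 = -7134.0000
edge 2: (18.5,3)→(18.5,5.5)  cross = 18.5·5.5 − 18.5·3 = 46.2500; (r_i+r_j)·cross = 37·46.2500 = 1711.2500
edge 3: (18.5,5.5)→(17,27.5)  cross = 18.5·27.5 − 17·5.5 = 415.2500; (r_i+r_j)·cross = 35.5·415.2500 = 14741.3750
edge 4: (17,27.5)→(8,32)  cross = 17·32 − 8·27.5 = 324.0000; (r_i+r_j)·cross = 25·324.0000 = 8100.0000
edge 5: (8,32)→(2,34.5)  cross = 8·34.5 − 2·32 = 212.0000; (r_i+r_j)·cross = 10·212.0000 = 2120.0000
Σcross = 419.2500 → A = |Σcross|/2 = 209.6250 mm²
Σ(r_i+r_j)·cross = 15385.5000 → first moment M = |Σ|/6 = 2564.2500
R_c = M/A = 2564.2500/209.6250 = 12.2326 mm
θ = 113° = 1.972222 rad
V = θ·R_c·A = 1.972222·12.2326·209.6250 = 5057.270 mm³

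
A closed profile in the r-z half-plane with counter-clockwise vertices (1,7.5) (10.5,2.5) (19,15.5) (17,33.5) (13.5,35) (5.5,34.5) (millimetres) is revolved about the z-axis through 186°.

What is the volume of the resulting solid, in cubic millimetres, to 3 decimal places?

Volume = 13818.740 mm³

Profile (r,z), 6 vertices: (1,7.5) (10.5,2.5) (19,15.5) (17,33.5) (13.5,35) (5.5,34.5)
edge 0: (1,7.5)→(10.5,2.5)  cross = 1·2.5 − 10.5·7.5 = -76.2500; (r_i+r_j)·cross = 11.5·-76.2500 = -876.8750
edge 1: (10.5,2.5)→(19,15.5)  cross = 10.5·15.5 − 19·2.5 = 115.2500; (r_i+r_j)·cross = 29.5·115.2500 = 3399.8750
edge 2: (19,15.5)→(17,33.5)  cross = 19·33.5 − 17·15.5 = 373.0000; (r_i+r_j)·cross = 36·373.0000 = 13428.0000
edge 3: (17,33.5)→(13.5,35)  cross = 17·35 − 13.5·33.5 = 142.7500; (r_i+r_j)·cross = 30.5·142.7500 = 4353.8750
edge 4: (13.5,35)→(5.5,34.5)  cross = 13.5·34.5 − 5.5·35 = 273.2500; (r_i+r_j)·cross = 19·273.2500 = 5191.7500
edge 5: (5.5,34.5)→(1,7.5)  cross = 5.5·7.5 − 1·34.5 = 6.7500; (r_i+r_j)·cross = 6.5·6.7500 = 43.8750
Σcross = 834.7500 → A = |Σcross|/2 = 417.3750 mm²
Σ(r_i+r_j)·cross = 25540.5000 → first moment M = |Σ|/6 = 4256.7500
R_c = M/A = 4256.7500/417.3750 = 10.1989 mm
θ = 186° = 3.246312 rad
V = θ·R_c·A = 3.246312·10.1989·417.3750 = 13818.740 mm³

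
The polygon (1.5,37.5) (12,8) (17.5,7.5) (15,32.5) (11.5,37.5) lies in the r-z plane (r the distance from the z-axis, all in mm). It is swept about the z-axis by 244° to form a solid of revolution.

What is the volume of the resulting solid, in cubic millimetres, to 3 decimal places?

Profile (r,z), 5 vertices: (1.5,37.5) (12,8) (17.5,7.5) (15,32.5) (11.5,37.5)
edge 0: (1.5,37.5)→(12,8)  cross = 1.5·8 − 12·37.5 = -438.0000; (r_i+r_j)·cross = 13.5·-438.0000 = -5913.0000
edge 1: (12,8)→(17.5,7.5)  cross = 12·7.5 − 17.5·8 = -50.0000; (r_i+r_j)·cross = 29.5·-50.0000 = -1475.0000
edge 2: (17.5,7.5)→(15,32.5)  cross = 17.5·32.5 − 15·7.5 = 456.2500; (r_i+r_j)·cross = 32.5·456.2500 = 14828.1250
edge 3: (15,32.5)→(11.5,37.5)  cross = 15·37.5 − 11.5·32.5 = 188.7500; (r_i+r_j)·cross = 26.5·188.7500 = 5001.8750
edge 4: (11.5,37.5)→(1.5,37.5)  cross = 11.5·37.5 − 1.5·37.5 = 375.0000; (r_i+r_j)·cross = 13·375.0000 = 4875.0000
Σcross = 532.0000 → A = |Σcross|/2 = 266.0000 mm²
Σ(r_i+r_j)·cross = 17317.0000 → first moment M = |Σ|/6 = 2886.1667
R_c = M/A = 2886.1667/266.0000 = 10.8503 mm
θ = 244° = 4.258603 rad
V = θ·R_c·A = 4.258603·10.8503·266.0000 = 12291.039 mm³

Volume = 12291.039 mm³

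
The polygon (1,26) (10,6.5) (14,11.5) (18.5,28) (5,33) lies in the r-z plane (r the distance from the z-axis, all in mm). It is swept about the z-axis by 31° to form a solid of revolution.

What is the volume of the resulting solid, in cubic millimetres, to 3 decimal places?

Volume = 1375.343 mm³

Profile (r,z), 5 vertices: (1,26) (10,6.5) (14,11.5) (18.5,28) (5,33)
edge 0: (1,26)→(10,6.5)  cross = 1·6.5 − 10·26 = -253.5000; (r_i+r_j)·cross = 11·-253.5000 = -2788.5000
edge 1: (10,6.5)→(14,11.5)  cross = 10·11.5 − 14·6.5 = 24.0000; (r_i+r_j)·cross = 24·24.0000 = 576.0000
edge 2: (14,11.5)→(18.5,28)  cross = 14·28 − 18.5·11.5 = 179.2500; (r_i+r_j)·cross = 32.5·179.2500 = 5825.6250
edge 3: (18.5,28)→(5,33)  cross = 18.5·33 − 5·28 = 470.5000; (r_i+r_j)·cross = 23.5·470.5000 = 11056.7500
edge 4: (5,33)→(1,26)  cross = 5·26 − 1·33 = 97.0000; (r_i+r_j)·cross = 6·97.0000 = 582.0000
Σcross = 517.2500 → A = |Σcross|/2 = 258.6250 mm²
Σ(r_i+r_j)·cross = 15251.8750 → first moment M = |Σ|/6 = 2541.9792
R_c = M/A = 2541.9792/258.6250 = 9.8288 mm
θ = 31° = 0.541052 rad
V = θ·R_c·A = 0.541052·9.8288·258.6250 = 1375.343 mm³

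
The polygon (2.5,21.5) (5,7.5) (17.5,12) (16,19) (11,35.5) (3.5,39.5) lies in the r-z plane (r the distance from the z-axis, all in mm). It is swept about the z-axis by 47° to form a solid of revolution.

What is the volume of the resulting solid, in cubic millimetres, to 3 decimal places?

Volume = 2254.283 mm³

Profile (r,z), 6 vertices: (2.5,21.5) (5,7.5) (17.5,12) (16,19) (11,35.5) (3.5,39.5)
edge 0: (2.5,21.5)→(5,7.5)  cross = 2.5·7.5 − 5·21.5 = -88.7500; (r_i+r_j)·cross = 7.5·-88.7500 = -665.6250
edge 1: (5,7.5)→(17.5,12)  cross = 5·12 − 17.5·7.5 = -71.2500; (r_i+r_j)·cross = 22.5·-71.2500 = -1603.1250
edge 2: (17.5,12)→(16,19)  cross = 17.5·19 − 16·12 = 140.5000; (r_i+r_j)·cross = 33.5·140.5000 = 4706.7500
edge 3: (16,19)→(11,35.5)  cross = 16·35.5 − 11·19 = 359.0000; (r_i+r_j)·cross = 27·359.0000 = 9693.0000
edge 4: (11,35.5)→(3.5,39.5)  cross = 11·39.5 − 3.5·35.5 = 310.2500; (r_i+r_j)·cross = 14.5·310.2500 = 4498.6250
edge 5: (3.5,39.5)→(2.5,21.5)  cross = 3.5·21.5 − 2.5·39.5 = -23.5000; (r_i+r_j)·cross = 6·-23.5000 = -141.0000
Σcross = 626.2500 → A = |Σcross|/2 = 313.1250 mm²
Σ(r_i+r_j)·cross = 16488.6250 → first moment M = |Σ|/6 = 2748.1042
R_c = M/A = 2748.1042/313.1250 = 8.7764 mm
θ = 47° = 0.820305 rad
V = θ·R_c·A = 0.820305·8.7764·313.1250 = 2254.283 mm³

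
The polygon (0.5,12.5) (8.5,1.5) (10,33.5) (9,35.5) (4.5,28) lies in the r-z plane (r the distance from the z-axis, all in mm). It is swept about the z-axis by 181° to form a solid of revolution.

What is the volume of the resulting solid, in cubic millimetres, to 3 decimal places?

Profile (r,z), 5 vertices: (0.5,12.5) (8.5,1.5) (10,33.5) (9,35.5) (4.5,28)
edge 0: (0.5,12.5)→(8.5,1.5)  cross = 0.5·1.5 − 8.5·12.5 = -105.5000; (r_i+r_j)·cross = 9·-105.5000 = -949.5000
edge 1: (8.5,1.5)→(10,33.5)  cross = 8.5·33.5 − 10·1.5 = 269.7500; (r_i+r_j)·cross = 18.5·269.7500 = 4990.3750
edge 2: (10,33.5)→(9,35.5)  cross = 10·35.5 − 9·33.5 = 53.5000; (r_i+r_j)·cross = 19·53.5000 = 1016.5000
edge 3: (9,35.5)→(4.5,28)  cross = 9·28 − 4.5·35.5 = 92.2500; (r_i+r_j)·cross = 13.5·92.2500 = 1245.3750
edge 4: (4.5,28)→(0.5,12.5)  cross = 4.5·12.5 − 0.5·28 = 42.2500; (r_i+r_j)·cross = 5·42.2500 = 211.2500
Σcross = 352.2500 → A = |Σcross|/2 = 176.1250 mm²
Σ(r_i+r_j)·cross = 6514.0000 → first moment M = |Σ|/6 = 1085.6667
R_c = M/A = 1085.6667/176.1250 = 6.1642 mm
θ = 181° = 3.159046 rad
V = θ·R_c·A = 3.159046·6.1642·176.1250 = 3429.671 mm³

Volume = 3429.671 mm³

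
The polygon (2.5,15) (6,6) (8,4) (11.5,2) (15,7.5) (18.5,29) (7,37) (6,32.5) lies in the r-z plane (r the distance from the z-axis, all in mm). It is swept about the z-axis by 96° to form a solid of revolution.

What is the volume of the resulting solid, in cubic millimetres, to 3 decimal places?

Volume = 6221.924 mm³

Profile (r,z), 8 vertices: (2.5,15) (6,6) (8,4) (11.5,2) (15,7.5) (18.5,29) (7,37) (6,32.5)
edge 0: (2.5,15)→(6,6)  cross = 2.5·6 − 6·15 = -75.0000; (r_i+r_j)·cross = 8.5·-75.0000 = -637.5000
edge 1: (6,6)→(8,4)  cross = 6·4 − 8·6 = -24.0000; (r_i+r_j)·cross = 14·-24.0000 = -336.0000
edge 2: (8,4)→(11.5,2)  cross = 8·2 − 11.5·4 = -30.0000; (r_i+r_j)·cross = 19.5·-30.0000 = -585.0000
edge 3: (11.5,2)→(15,7.5)  cross = 11.5·7.5 − 15·2 = 56.2500; (r_i+r_j)·cross = 26.5·56.2500 = 1490.6250
edge 4: (15,7.5)→(18.5,29)  cross = 15·29 − 18.5·7.5 = 296.2500; (r_i+r_j)·cross = 33.5·296.2500 = 9924.3750
edge 5: (18.5,29)→(7,37)  cross = 18.5·37 − 7·29 = 481.5000; (r_i+r_j)·cross = 25.5·481.5000 = 12278.2500
edge 6: (7,37)→(6,32.5)  cross = 7·32.5 − 6·37 = 5.5000; (r_i+r_j)·cross = 13·5.5000 = 71.5000
edge 7: (6,32.5)→(2.5,15)  cross = 6·15 − 2.5·32.5 = 8.7500; (r_i+r_j)·cross = 8.5·8.7500 = 74.3750
Σcross = 719.2500 → A = |Σcross|/2 = 359.6250 mm²
Σ(r_i+r_j)·cross = 22280.6250 → first moment M = |Σ|/6 = 3713.4375
R_c = M/A = 3713.4375/359.6250 = 10.3259 mm
θ = 96° = 1.675516 rad
V = θ·R_c·A = 1.675516·10.3259·359.6250 = 6221.924 mm³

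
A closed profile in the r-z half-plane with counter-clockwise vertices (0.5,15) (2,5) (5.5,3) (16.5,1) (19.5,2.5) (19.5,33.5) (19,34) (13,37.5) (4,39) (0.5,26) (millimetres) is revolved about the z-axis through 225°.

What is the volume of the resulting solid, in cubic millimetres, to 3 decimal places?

Profile (r,z), 10 vertices: (0.5,15) (2,5) (5.5,3) (16.5,1) (19.5,2.5) (19.5,33.5) (19,34) (13,37.5) (4,39) (0.5,26)
edge 0: (0.5,15)→(2,5)  cross = 0.5·5 − 2·15 = -27.5000; (r_i+r_j)·cross = 2.5·-27.5000 = -68.7500
edge 1: (2,5)→(5.5,3)  cross = 2·3 − 5.5·5 = -21.5000; (r_i+r_j)·cross = 7.5·-21.5000 = -161.2500
edge 2: (5.5,3)→(16.5,1)  cross = 5.5·1 − 16.5·3 = -44.0000; (r_i+r_j)·cross = 22·-44.0000 = -968.0000
edge 3: (16.5,1)→(19.5,2.5)  cross = 16.5·2.5 − 19.5·1 = 21.7500; (r_i+r_j)·cross = 36·21.7500 = 783.0000
edge 4: (19.5,2.5)→(19.5,33.5)  cross = 19.5·33.5 − 19.5·2.5 = 604.5000; (r_i+r_j)·cross = 39·604.5000 = 23575.5000
edge 5: (19.5,33.5)→(19,34)  cross = 19.5·34 − 19·33.5 = 26.5000; (r_i+r_j)·cross = 38.5·26.5000 = 1020.2500
edge 6: (19,34)→(13,37.5)  cross = 19·37.5 − 13·34 = 270.5000; (r_i+r_j)·cross = 32·270.5000 = 8656.0000
edge 7: (13,37.5)→(4,39)  cross = 13·39 − 4·37.5 = 357.0000; (r_i+r_j)·cross = 17·357.0000 = 6069.0000
edge 8: (4,39)→(0.5,26)  cross = 4·26 − 0.5·39 = 84.5000; (r_i+r_j)·cross = 4.5·84.5000 = 380.2500
edge 9: (0.5,26)→(0.5,15)  cross = 0.5·15 − 0.5·26 = -5.5000; (r_i+r_j)·cross = 1·-5.5000 = -5.5000
Σcross = 1266.2500 → A = |Σcross|/2 = 633.1250 mm²
Σ(r_i+r_j)·cross = 39280.5000 → first moment M = |Σ|/6 = 6546.7500
R_c = M/A = 6546.7500/633.1250 = 10.3404 mm
θ = 225° = 3.926991 rad
V = θ·R_c·A = 3.926991·10.3404·633.1250 = 25709.027 mm³

Volume = 25709.027 mm³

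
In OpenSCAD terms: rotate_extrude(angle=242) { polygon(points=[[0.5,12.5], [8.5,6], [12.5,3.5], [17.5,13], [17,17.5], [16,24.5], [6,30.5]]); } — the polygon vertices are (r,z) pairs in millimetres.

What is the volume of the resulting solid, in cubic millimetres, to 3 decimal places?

Profile (r,z), 7 vertices: (0.5,12.5) (8.5,6) (12.5,3.5) (17.5,13) (17,17.5) (16,24.5) (6,30.5)
edge 0: (0.5,12.5)→(8.5,6)  cross = 0.5·6 − 8.5·12.5 = -103.2500; (r_i+r_j)·cross = 9·-103.2500 = -929.2500
edge 1: (8.5,6)→(12.5,3.5)  cross = 8.5·3.5 − 12.5·6 = -45.2500; (r_i+r_j)·cross = 21·-45.2500 = -950.2500
edge 2: (12.5,3.5)→(17.5,13)  cross = 12.5·13 − 17.5·3.5 = 101.2500; (r_i+r_j)·cross = 30·101.2500 = 3037.5000
edge 3: (17.5,13)→(17,17.5)  cross = 17.5·17.5 − 17·13 = 85.2500; (r_i+r_j)·cross = 34.5·85.2500 = 2941.1250
edge 4: (17,17.5)→(16,24.5)  cross = 17·24.5 − 16·17.5 = 136.5000; (r_i+r_j)·cross = 33·136.5000 = 4504.5000
edge 5: (16,24.5)→(6,30.5)  cross = 16·30.5 − 6·24.5 = 341.0000; (r_i+r_j)·cross = 22·341.0000 = 7502.0000
edge 6: (6,30.5)→(0.5,12.5)  cross = 6·12.5 − 0.5·30.5 = 59.7500; (r_i+r_j)·cross = 6.5·59.7500 = 388.3750
Σcross = 575.2500 → A = |Σcross|/2 = 287.6250 mm²
Σ(r_i+r_j)·cross = 16494.0000 → first moment M = |Σ|/6 = 2749.0000
R_c = M/A = 2749.0000/287.6250 = 9.5576 mm
θ = 242° = 4.223697 rad
V = θ·R_c·A = 4.223697·9.5576·287.6250 = 11610.942 mm³

Volume = 11610.942 mm³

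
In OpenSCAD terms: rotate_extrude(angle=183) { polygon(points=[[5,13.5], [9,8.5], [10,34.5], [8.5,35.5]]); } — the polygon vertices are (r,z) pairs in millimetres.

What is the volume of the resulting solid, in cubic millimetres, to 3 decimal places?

Volume = 1849.165 mm³

Profile (r,z), 4 vertices: (5,13.5) (9,8.5) (10,34.5) (8.5,35.5)
edge 0: (5,13.5)→(9,8.5)  cross = 5·8.5 − 9·13.5 = -79.0000; (r_i+r_j)·cross = 14·-79.0000 = -1106.0000
edge 1: (9,8.5)→(10,34.5)  cross = 9·34.5 − 10·8.5 = 225.5000; (r_i+r_j)·cross = 19·225.5000 = 4284.5000
edge 2: (10,34.5)→(8.5,35.5)  cross = 10·35.5 − 8.5·34.5 = 61.7500; (r_i+r_j)·cross = 18.5·61.7500 = 1142.3750
edge 3: (8.5,35.5)→(5,13.5)  cross = 8.5·13.5 − 5·35.5 = -62.7500; (r_i+r_j)·cross = 13.5·-62.7500 = -847.1250
Σcross = 145.5000 → A = |Σcross|/2 = 72.7500 mm²
Σ(r_i+r_j)·cross = 3473.7500 → first moment M = |Σ|/6 = 578.9583
R_c = M/A = 578.9583/72.7500 = 7.9582 mm
θ = 183° = 3.193953 rad
V = θ·R_c·A = 3.193953·7.9582·72.7500 = 1849.165 mm³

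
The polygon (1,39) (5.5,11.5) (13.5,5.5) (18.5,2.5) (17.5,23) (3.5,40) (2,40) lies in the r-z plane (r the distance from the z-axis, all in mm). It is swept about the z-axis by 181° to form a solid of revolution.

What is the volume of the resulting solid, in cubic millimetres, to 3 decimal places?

Volume = 11228.302 mm³

Profile (r,z), 7 vertices: (1,39) (5.5,11.5) (13.5,5.5) (18.5,2.5) (17.5,23) (3.5,40) (2,40)
edge 0: (1,39)→(5.5,11.5)  cross = 1·11.5 − 5.5·39 = -203.0000; (r_i+r_j)·cross = 6.5·-203.0000 = -1319.5000
edge 1: (5.5,11.5)→(13.5,5.5)  cross = 5.5·5.5 − 13.5·11.5 = -125.0000; (r_i+r_j)·cross = 19·-125.0000 = -2375.0000
edge 2: (13.5,5.5)→(18.5,2.5)  cross = 13.5·2.5 − 18.5·5.5 = -68.0000; (r_i+r_j)·cross = 32·-68.0000 = -2176.0000
edge 3: (18.5,2.5)→(17.5,23)  cross = 18.5·23 − 17.5·2.5 = 381.7500; (r_i+r_j)·cross = 36·381.7500 = 13743.0000
edge 4: (17.5,23)→(3.5,40)  cross = 17.5·40 − 3.5·23 = 619.5000; (r_i+r_j)·cross = 21·619.5000 = 13009.5000
edge 5: (3.5,40)→(2,40)  cross = 3.5·40 − 2·40 = 60.0000; (r_i+r_j)·cross = 5.5·60.0000 = 330.0000
edge 6: (2,40)→(1,39)  cross = 2·39 − 1·40 = 38.0000; (r_i+r_j)·cross = 3·38.0000 = 114.0000
Σcross = 703.2500 → A = |Σcross|/2 = 351.6250 mm²
Σ(r_i+r_j)·cross = 21326.0000 → first moment M = |Σ|/6 = 3554.3333
R_c = M/A = 3554.3333/351.6250 = 10.1083 mm
θ = 181° = 3.159046 rad
V = θ·R_c·A = 3.159046·10.1083·351.6250 = 11228.302 mm³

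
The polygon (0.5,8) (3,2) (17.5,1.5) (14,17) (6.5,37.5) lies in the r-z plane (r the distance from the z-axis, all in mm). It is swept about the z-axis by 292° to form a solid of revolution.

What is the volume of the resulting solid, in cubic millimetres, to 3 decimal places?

Profile (r,z), 5 vertices: (0.5,8) (3,2) (17.5,1.5) (14,17) (6.5,37.5)
edge 0: (0.5,8)→(3,2)  cross = 0.5·2 − 3·8 = -23.0000; (r_i+r_j)·cross = 3.5·-23.0000 = -80.5000
edge 1: (3,2)→(17.5,1.5)  cross = 3·1.5 − 17.5·2 = -30.5000; (r_i+r_j)·cross = 20.5·-30.5000 = -625.2500
edge 2: (17.5,1.5)→(14,17)  cross = 17.5·17 − 14·1.5 = 276.5000; (r_i+r_j)·cross = 31.5·276.5000 = 8709.7500
edge 3: (14,17)→(6.5,37.5)  cross = 14·37.5 − 6.5·17 = 414.5000; (r_i+r_j)·cross = 20.5·414.5000 = 8497.2500
edge 4: (6.5,37.5)→(0.5,8)  cross = 6.5·8 − 0.5·37.5 = 33.2500; (r_i+r_j)·cross = 7·33.2500 = 232.7500
Σcross = 670.7500 → A = |Σcross|/2 = 335.3750 mm²
Σ(r_i+r_j)·cross = 16734.0000 → first moment M = |Σ|/6 = 2789.0000
R_c = M/A = 2789.0000/335.3750 = 8.3161 mm
θ = 292° = 5.096361 rad
V = θ·R_c·A = 5.096361·8.3161·335.3750 = 14213.752 mm³

Volume = 14213.752 mm³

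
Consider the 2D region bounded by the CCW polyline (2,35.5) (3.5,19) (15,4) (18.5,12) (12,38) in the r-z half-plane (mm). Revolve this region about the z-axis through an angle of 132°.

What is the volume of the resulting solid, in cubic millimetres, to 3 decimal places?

Profile (r,z), 5 vertices: (2,35.5) (3.5,19) (15,4) (18.5,12) (12,38)
edge 0: (2,35.5)→(3.5,19)  cross = 2·19 − 3.5·35.5 = -86.2500; (r_i+r_j)·cross = 5.5·-86.2500 = -474.3750
edge 1: (3.5,19)→(15,4)  cross = 3.5·4 − 15·19 = -271.0000; (r_i+r_j)·cross = 18.5·-271.0000 = -5013.5000
edge 2: (15,4)→(18.5,12)  cross = 15·12 − 18.5·4 = 106.0000; (r_i+r_j)·cross = 33.5·106.0000 = 3551.0000
edge 3: (18.5,12)→(12,38)  cross = 18.5·38 − 12·12 = 559.0000; (r_i+r_j)·cross = 30.5·559.0000 = 17049.5000
edge 4: (12,38)→(2,35.5)  cross = 12·35.5 − 2·38 = 350.0000; (r_i+r_j)·cross = 14·350.0000 = 4900.0000
Σcross = 657.7500 → A = |Σcross|/2 = 328.8750 mm²
Σ(r_i+r_j)·cross = 20012.6250 → first moment M = |Σ|/6 = 3335.4375
R_c = M/A = 3335.4375/328.8750 = 10.1420 mm
θ = 132° = 2.303835 rad
V = θ·R_c·A = 2.303835·10.1420·328.8750 = 7684.296 mm³

Volume = 7684.296 mm³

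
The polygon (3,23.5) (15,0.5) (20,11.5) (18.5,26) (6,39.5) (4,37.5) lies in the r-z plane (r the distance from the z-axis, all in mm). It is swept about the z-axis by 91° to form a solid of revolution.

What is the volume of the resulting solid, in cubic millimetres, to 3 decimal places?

Volume = 6834.900 mm³

Profile (r,z), 6 vertices: (3,23.5) (15,0.5) (20,11.5) (18.5,26) (6,39.5) (4,37.5)
edge 0: (3,23.5)→(15,0.5)  cross = 3·0.5 − 15·23.5 = -351.0000; (r_i+r_j)·cross = 18·-351.0000 = -6318.0000
edge 1: (15,0.5)→(20,11.5)  cross = 15·11.5 − 20·0.5 = 162.5000; (r_i+r_j)·cross = 35·162.5000 = 5687.5000
edge 2: (20,11.5)→(18.5,26)  cross = 20·26 − 18.5·11.5 = 307.2500; (r_i+r_j)·cross = 38.5·307.2500 = 11829.1250
edge 3: (18.5,26)→(6,39.5)  cross = 18.5·39.5 − 6·26 = 574.7500; (r_i+r_j)·cross = 24.5·574.7500 = 14081.3750
edge 4: (6,39.5)→(4,37.5)  cross = 6·37.5 − 4·39.5 = 67.0000; (r_i+r_j)·cross = 10·67.0000 = 670.0000
edge 5: (4,37.5)→(3,23.5)  cross = 4·23.5 − 3·37.5 = -18.5000; (r_i+r_j)·cross = 7·-18.5000 = -129.5000
Σcross = 742.0000 → A = |Σcross|/2 = 371.0000 mm²
Σ(r_i+r_j)·cross = 25820.5000 → first moment M = |Σ|/6 = 4303.4167
R_c = M/A = 4303.4167/371.0000 = 11.5995 mm
θ = 91° = 1.588250 rad
V = θ·R_c·A = 1.588250·11.5995·371.0000 = 6834.900 mm³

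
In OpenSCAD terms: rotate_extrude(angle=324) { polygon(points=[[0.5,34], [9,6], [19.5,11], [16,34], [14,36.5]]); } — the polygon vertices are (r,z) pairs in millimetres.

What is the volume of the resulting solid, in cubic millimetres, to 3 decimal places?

Profile (r,z), 5 vertices: (0.5,34) (9,6) (19.5,11) (16,34) (14,36.5)
edge 0: (0.5,34)→(9,6)  cross = 0.5·6 − 9·34 = -303.0000; (r_i+r_j)·cross = 9.5·-303.0000 = -2878.5000
edge 1: (9,6)→(19.5,11)  cross = 9·11 − 19.5·6 = -18.0000; (r_i+r_j)·cross = 28.5·-18.0000 = -513.0000
edge 2: (19.5,11)→(16,34)  cross = 19.5·34 − 16·11 = 487.0000; (r_i+r_j)·cross = 35.5·487.0000 = 17288.5000
edge 3: (16,34)→(14,36.5)  cross = 16·36.5 − 14·34 = 108.0000; (r_i+r_j)·cross = 30·108.0000 = 3240.0000
edge 4: (14,36.5)→(0.5,34)  cross = 14·34 − 0.5·36.5 = 457.7500; (r_i+r_j)·cross = 14.5·457.7500 = 6637.3750
Σcross = 731.7500 → A = |Σcross|/2 = 365.8750 mm²
Σ(r_i+r_j)·cross = 23774.3750 → first moment M = |Σ|/6 = 3962.3958
R_c = M/A = 3962.3958/365.8750 = 10.8299 mm
θ = 324° = 5.654867 rad
V = θ·R_c·A = 5.654867·10.8299·365.8750 = 22406.821 mm³

Volume = 22406.821 mm³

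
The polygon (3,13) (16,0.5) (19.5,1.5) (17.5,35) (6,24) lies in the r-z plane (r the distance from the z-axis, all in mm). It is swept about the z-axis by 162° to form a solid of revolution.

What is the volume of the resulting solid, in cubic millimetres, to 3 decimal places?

Profile (r,z), 5 vertices: (3,13) (16,0.5) (19.5,1.5) (17.5,35) (6,24)
edge 0: (3,13)→(16,0.5)  cross = 3·0.5 − 16·13 = -206.5000; (r_i+r_j)·cross = 19·-206.5000 = -3923.5000
edge 1: (16,0.5)→(19.5,1.5)  cross = 16·1.5 − 19.5·0.5 = 14.2500; (r_i+r_j)·cross = 35.5·14.2500 = 505.8750
edge 2: (19.5,1.5)→(17.5,35)  cross = 19.5·35 − 17.5·1.5 = 656.2500; (r_i+r_j)·cross = 37·656.2500 = 24281.2500
edge 3: (17.5,35)→(6,24)  cross = 17.5·24 − 6·35 = 210.0000; (r_i+r_j)·cross = 23.5·210.0000 = 4935.0000
edge 4: (6,24)→(3,13)  cross = 6·13 − 3·24 = 6.0000; (r_i+r_j)·cross = 9·6.0000 = 54.0000
Σcross = 680.0000 → A = |Σcross|/2 = 340.0000 mm²
Σ(r_i+r_j)·cross = 25852.6250 → first moment M = |Σ|/6 = 4308.7708
R_c = M/A = 4308.7708/340.0000 = 12.6729 mm
θ = 162° = 2.827433 rad
V = θ·R_c·A = 2.827433·12.6729·340.0000 = 12182.763 mm³

Volume = 12182.763 mm³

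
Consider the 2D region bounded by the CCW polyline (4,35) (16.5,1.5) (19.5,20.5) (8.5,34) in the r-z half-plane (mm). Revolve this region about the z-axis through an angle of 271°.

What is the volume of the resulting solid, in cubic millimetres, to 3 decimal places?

Volume = 11912.896 mm³

Profile (r,z), 4 vertices: (4,35) (16.5,1.5) (19.5,20.5) (8.5,34)
edge 0: (4,35)→(16.5,1.5)  cross = 4·1.5 − 16.5·35 = -571.5000; (r_i+r_j)·cross = 20.5·-571.5000 = -11715.7500
edge 1: (16.5,1.5)→(19.5,20.5)  cross = 16.5·20.5 − 19.5·1.5 = 309.0000; (r_i+r_j)·cross = 36·309.0000 = 11124.0000
edge 2: (19.5,20.5)→(8.5,34)  cross = 19.5·34 − 8.5·20.5 = 488.7500; (r_i+r_j)·cross = 28·488.7500 = 13685.0000
edge 3: (8.5,34)→(4,35)  cross = 8.5·35 − 4·34 = 161.5000; (r_i+r_j)·cross = 12.5·161.5000 = 2018.7500
Σcross = 387.7500 → A = |Σcross|/2 = 193.8750 mm²
Σ(r_i+r_j)·cross = 15112.0000 → first moment M = |Σ|/6 = 2518.6667
R_c = M/A = 2518.6667/193.8750 = 12.9912 mm
θ = 271° = 4.729842 rad
V = θ·R_c·A = 4.729842·12.9912·193.8750 = 11912.896 mm³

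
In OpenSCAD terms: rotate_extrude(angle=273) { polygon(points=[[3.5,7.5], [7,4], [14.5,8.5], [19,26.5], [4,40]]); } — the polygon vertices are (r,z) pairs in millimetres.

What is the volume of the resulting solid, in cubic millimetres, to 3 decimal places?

Volume = 16920.517 mm³

Profile (r,z), 5 vertices: (3.5,7.5) (7,4) (14.5,8.5) (19,26.5) (4,40)
edge 0: (3.5,7.5)→(7,4)  cross = 3.5·4 − 7·7.5 = -38.5000; (r_i+r_j)·cross = 10.5·-38.5000 = -404.2500
edge 1: (7,4)→(14.5,8.5)  cross = 7·8.5 − 14.5·4 = 1.5000; (r_i+r_j)·cross = 21.5·1.5000 = 32.2500
edge 2: (14.5,8.5)→(19,26.5)  cross = 14.5·26.5 − 19·8.5 = 222.7500; (r_i+r_j)·cross = 33.5·222.7500 = 7462.1250
edge 3: (19,26.5)→(4,40)  cross = 19·40 − 4·26.5 = 654.0000; (r_i+r_j)·cross = 23·654.0000 = 15042.0000
edge 4: (4,40)→(3.5,7.5)  cross = 4·7.5 − 3.5·40 = -110.0000; (r_i+r_j)·cross = 7.5·-110.0000 = -825.0000
Σcross = 729.7500 → A = |Σcross|/2 = 364.8750 mm²
Σ(r_i+r_j)·cross = 21307.1250 → first moment M = |Σ|/6 = 3551.1875
R_c = M/A = 3551.1875/364.8750 = 9.7326 mm
θ = 273° = 4.764749 rad
V = θ·R_c·A = 4.764749·9.7326·364.8750 = 16920.517 mm³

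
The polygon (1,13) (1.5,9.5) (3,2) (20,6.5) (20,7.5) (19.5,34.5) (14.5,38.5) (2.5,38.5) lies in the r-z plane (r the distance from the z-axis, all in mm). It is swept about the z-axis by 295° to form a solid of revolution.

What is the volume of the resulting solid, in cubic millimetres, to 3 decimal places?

Volume = 32623.049 mm³

Profile (r,z), 8 vertices: (1,13) (1.5,9.5) (3,2) (20,6.5) (20,7.5) (19.5,34.5) (14.5,38.5) (2.5,38.5)
edge 0: (1,13)→(1.5,9.5)  cross = 1·9.5 − 1.5·13 = -10.0000; (r_i+r_j)·cross = 2.5·-10.0000 = -25.0000
edge 1: (1.5,9.5)→(3,2)  cross = 1.5·2 − 3·9.5 = -25.5000; (r_i+r_j)·cross = 4.5·-25.5000 = -114.7500
edge 2: (3,2)→(20,6.5)  cross = 3·6.5 − 20·2 = -20.5000; (r_i+r_j)·cross = 23·-20.5000 = -471.5000
edge 3: (20,6.5)→(20,7.5)  cross = 20·7.5 − 20·6.5 = 20.0000; (r_i+r_j)·cross = 40·20.0000 = 800.0000
edge 4: (20,7.5)→(19.5,34.5)  cross = 20·34.5 − 19.5·7.5 = 543.7500; (r_i+r_j)·cross = 39.5·543.7500 = 21478.1250
edge 5: (19.5,34.5)→(14.5,38.5)  cross = 19.5·38.5 − 14.5·34.5 = 250.5000; (r_i+r_j)·cross = 34·250.5000 = 8517.0000
edge 6: (14.5,38.5)→(2.5,38.5)  cross = 14.5·38.5 − 2.5·38.5 = 462.0000; (r_i+r_j)·cross = 17·462.0000 = 7854.0000
edge 7: (2.5,38.5)→(1,13)  cross = 2.5·13 − 1·38.5 = -6.0000; (r_i+r_j)·cross = 3.5·-6.0000 = -21.0000
Σcross = 1214.2500 → A = |Σcross|/2 = 607.1250 mm²
Σ(r_i+r_j)·cross = 38016.8750 → first moment M = |Σ|/6 = 6336.1458
R_c = M/A = 6336.1458/607.1250 = 10.4363 mm
θ = 295° = 5.148721 rad
V = θ·R_c·A = 5.148721·10.4363·607.1250 = 32623.049 mm³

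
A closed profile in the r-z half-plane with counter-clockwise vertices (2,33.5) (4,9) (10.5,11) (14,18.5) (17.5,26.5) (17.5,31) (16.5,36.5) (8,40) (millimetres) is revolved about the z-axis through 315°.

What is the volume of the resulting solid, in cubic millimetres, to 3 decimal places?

Volume = 17432.567 mm³

Profile (r,z), 8 vertices: (2,33.5) (4,9) (10.5,11) (14,18.5) (17.5,26.5) (17.5,31) (16.5,36.5) (8,40)
edge 0: (2,33.5)→(4,9)  cross = 2·9 − 4·33.5 = -116.0000; (r_i+r_j)·cross = 6·-116.0000 = -696.0000
edge 1: (4,9)→(10.5,11)  cross = 4·11 − 10.5·9 = -50.5000; (r_i+r_j)·cross = 14.5·-50.5000 = -732.2500
edge 2: (10.5,11)→(14,18.5)  cross = 10.5·18.5 − 14·11 = 40.2500; (r_i+r_j)·cross = 24.5·40.2500 = 986.1250
edge 3: (14,18.5)→(17.5,26.5)  cross = 14·26.5 − 17.5·18.5 = 47.2500; (r_i+r_j)·cross = 31.5·47.2500 = 1488.3750
edge 4: (17.5,26.5)→(17.5,31)  cross = 17.5·31 − 17.5·26.5 = 78.7500; (r_i+r_j)·cross = 35·78.7500 = 2756.2500
edge 5: (17.5,31)→(16.5,36.5)  cross = 17.5·36.5 − 16.5·31 = 127.2500; (r_i+r_j)·cross = 34·127.2500 = 4326.5000
edge 6: (16.5,36.5)→(8,40)  cross = 16.5·40 − 8·36.5 = 368.0000; (r_i+r_j)·cross = 24.5·368.0000 = 9016.0000
edge 7: (8,40)→(2,33.5)  cross = 8·33.5 − 2·40 = 188.0000; (r_i+r_j)·cross = 10·188.0000 = 1880.0000
Σcross = 683.0000 → A = |Σcross|/2 = 341.5000 mm²
Σ(r_i+r_j)·cross = 19025.0000 → first moment M = |Σ|/6 = 3170.8333
R_c = M/A = 3170.8333/341.5000 = 9.2850 mm
θ = 315° = 5.497787 rad
V = θ·R_c·A = 5.497787·9.2850·341.5000 = 17432.567 mm³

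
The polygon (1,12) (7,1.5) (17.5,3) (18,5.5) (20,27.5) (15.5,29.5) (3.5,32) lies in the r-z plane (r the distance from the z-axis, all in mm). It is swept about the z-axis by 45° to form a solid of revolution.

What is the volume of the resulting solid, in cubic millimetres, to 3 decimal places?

Profile (r,z), 7 vertices: (1,12) (7,1.5) (17.5,3) (18,5.5) (20,27.5) (15.5,29.5) (3.5,32)
edge 0: (1,12)→(7,1.5)  cross = 1·1.5 − 7·12 = -82.5000; (r_i+r_j)·cross = 8·-82.5000 = -660.0000
edge 1: (7,1.5)→(17.5,3)  cross = 7·3 − 17.5·1.5 = -5.2500; (r_i+r_j)·cross = 24.5·-5.2500 = -128.6250
edge 2: (17.5,3)→(18,5.5)  cross = 17.5·5.5 − 18·3 = 42.2500; (r_i+r_j)·cross = 35.5·42.2500 = 1499.8750
edge 3: (18,5.5)→(20,27.5)  cross = 18·27.5 − 20·5.5 = 385.0000; (r_i+r_j)·cross = 38·385.0000 = 14630.0000
edge 4: (20,27.5)→(15.5,29.5)  cross = 20·29.5 − 15.5·27.5 = 163.7500; (r_i+r_j)·cross = 35.5·163.7500 = 5813.1250
edge 5: (15.5,29.5)→(3.5,32)  cross = 15.5·32 − 3.5·29.5 = 392.7500; (r_i+r_j)·cross = 19·392.7500 = 7462.2500
edge 6: (3.5,32)→(1,12)  cross = 3.5·12 − 1·32 = 10.0000; (r_i+r_j)·cross = 4.5·10.0000 = 45.0000
Σcross = 906.0000 → A = |Σcross|/2 = 453.0000 mm²
Σ(r_i+r_j)·cross = 28661.6250 → first moment M = |Σ|/6 = 4776.9375
R_c = M/A = 4776.9375/453.0000 = 10.5451 mm
θ = 45° = 0.785398 rad
V = θ·R_c·A = 0.785398·10.5451·453.0000 = 3751.798 mm³

Volume = 3751.798 mm³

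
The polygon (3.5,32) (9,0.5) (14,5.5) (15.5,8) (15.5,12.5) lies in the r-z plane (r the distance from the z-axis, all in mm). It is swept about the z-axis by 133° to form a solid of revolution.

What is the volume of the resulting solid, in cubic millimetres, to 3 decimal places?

Volume = 3460.073 mm³

Profile (r,z), 5 vertices: (3.5,32) (9,0.5) (14,5.5) (15.5,8) (15.5,12.5)
edge 0: (3.5,32)→(9,0.5)  cross = 3.5·0.5 − 9·32 = -286.2500; (r_i+r_j)·cross = 12.5·-286.2500 = -3578.1250
edge 1: (9,0.5)→(14,5.5)  cross = 9·5.5 − 14·0.5 = 42.5000; (r_i+r_j)·cross = 23·42.5000 = 977.5000
edge 2: (14,5.5)→(15.5,8)  cross = 14·8 − 15.5·5.5 = 26.7500; (r_i+r_j)·cross = 29.5·26.7500 = 789.1250
edge 3: (15.5,8)→(15.5,12.5)  cross = 15.5·12.5 − 15.5·8 = 69.7500; (r_i+r_j)·cross = 31·69.7500 = 2162.2500
edge 4: (15.5,12.5)→(3.5,32)  cross = 15.5·32 − 3.5·12.5 = 452.2500; (r_i+r_j)·cross = 19·452.2500 = 8592.7500
Σcross = 305.0000 → A = |Σcross|/2 = 152.5000 mm²
Σ(r_i+r_j)·cross = 8943.5000 → first moment M = |Σ|/6 = 1490.5833
R_c = M/A = 1490.5833/152.5000 = 9.7743 mm
θ = 133° = 2.321288 rad
V = θ·R_c·A = 2.321288·9.7743·152.5000 = 3460.073 mm³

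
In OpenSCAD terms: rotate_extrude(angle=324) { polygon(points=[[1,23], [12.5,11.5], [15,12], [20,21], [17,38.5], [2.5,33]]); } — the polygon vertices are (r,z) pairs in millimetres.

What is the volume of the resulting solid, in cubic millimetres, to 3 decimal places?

Profile (r,z), 6 vertices: (1,23) (12.5,11.5) (15,12) (20,21) (17,38.5) (2.5,33)
edge 0: (1,23)→(12.5,11.5)  cross = 1·11.5 − 12.5·23 = -276.0000; (r_i+r_j)·cross = 13.5·-276.0000 = -3726.0000
edge 1: (12.5,11.5)→(15,12)  cross = 12.5·12 − 15·11.5 = -22.5000; (r_i+r_j)·cross = 27.5·-22.5000 = -618.7500
edge 2: (15,12)→(20,21)  cross = 15·21 − 20·12 = 75.0000; (r_i+r_j)·cross = 35·75.0000 = 2625.0000
edge 3: (20,21)→(17,38.5)  cross = 20·38.5 − 17·21 = 413.0000; (r_i+r_j)·cross = 37·413.0000 = 15281.0000
edge 4: (17,38.5)→(2.5,33)  cross = 17·33 − 2.5·38.5 = 464.7500; (r_i+r_j)·cross = 19.5·464.7500 = 9062.6250
edge 5: (2.5,33)→(1,23)  cross = 2.5·23 − 1·33 = 24.5000; (r_i+r_j)·cross = 3.5·24.5000 = 85.7500
Σcross = 678.7500 → A = |Σcross|/2 = 339.3750 mm²
Σ(r_i+r_j)·cross = 22709.6250 → first moment M = |Σ|/6 = 3784.9375
R_c = M/A = 3784.9375/339.3750 = 11.1527 mm
θ = 324° = 5.654867 rad
V = θ·R_c·A = 5.654867·11.1527·339.3750 = 21403.317 mm³

Volume = 21403.317 mm³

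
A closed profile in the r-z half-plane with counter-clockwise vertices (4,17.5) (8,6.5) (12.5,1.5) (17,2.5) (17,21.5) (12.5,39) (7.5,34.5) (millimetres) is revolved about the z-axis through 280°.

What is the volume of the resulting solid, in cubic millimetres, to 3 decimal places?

Profile (r,z), 7 vertices: (4,17.5) (8,6.5) (12.5,1.5) (17,2.5) (17,21.5) (12.5,39) (7.5,34.5)
edge 0: (4,17.5)→(8,6.5)  cross = 4·6.5 − 8·17.5 = -114.0000; (r_i+r_j)·cross = 12·-114.0000 = -1368.0000
edge 1: (8,6.5)→(12.5,1.5)  cross = 8·1.5 − 12.5·6.5 = -69.2500; (r_i+r_j)·cross = 20.5·-69.2500 = -1419.6250
edge 2: (12.5,1.5)→(17,2.5)  cross = 12.5·2.5 − 17·1.5 = 5.7500; (r_i+r_j)·cross = 29.5·5.7500 = 169.6250
edge 3: (17,2.5)→(17,21.5)  cross = 17·21.5 − 17·2.5 = 323.0000; (r_i+r_j)·cross = 34·323.0000 = 10982.0000
edge 4: (17,21.5)→(12.5,39)  cross = 17·39 − 12.5·21.5 = 394.2500; (r_i+r_j)·cross = 29.5·394.2500 = 11630.3750
edge 5: (12.5,39)→(7.5,34.5)  cross = 12.5·34.5 − 7.5·39 = 138.7500; (r_i+r_j)·cross = 20·138.7500 = 2775.0000
edge 6: (7.5,34.5)→(4,17.5)  cross = 7.5·17.5 − 4·34.5 = -6.7500; (r_i+r_j)·cross = 11.5·-6.7500 = -77.6250
Σcross = 671.7500 → A = |Σcross|/2 = 335.8750 mm²
Σ(r_i+r_j)·cross = 22691.7500 → first moment M = |Σ|/6 = 3781.9583
R_c = M/A = 3781.9583/335.8750 = 11.2600 mm
θ = 280° = 4.886922 rad
V = θ·R_c·A = 4.886922·11.2600·335.8750 = 18482.135 mm³

Volume = 18482.135 mm³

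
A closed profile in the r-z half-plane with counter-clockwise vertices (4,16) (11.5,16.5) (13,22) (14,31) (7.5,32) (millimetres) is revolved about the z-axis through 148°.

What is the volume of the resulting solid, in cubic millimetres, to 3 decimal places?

Profile (r,z), 5 vertices: (4,16) (11.5,16.5) (13,22) (14,31) (7.5,32)
edge 0: (4,16)→(11.5,16.5)  cross = 4·16.5 − 11.5·16 = -118.0000; (r_i+r_j)·cross = 15.5·-118.0000 = -1829.0000
edge 1: (11.5,16.5)→(13,22)  cross = 11.5·22 − 13·16.5 = 38.5000; (r_i+r_j)·cross = 24.5·38.5000 = 943.2500
edge 2: (13,22)→(14,31)  cross = 13·31 − 14·22 = 95.0000; (r_i+r_j)·cross = 27·95.0000 = 2565.0000
edge 3: (14,31)→(7.5,32)  cross = 14·32 − 7.5·31 = 215.5000; (r_i+r_j)·cross = 21.5·215.5000 = 4633.2500
edge 4: (7.5,32)→(4,16)  cross = 7.5·16 − 4·32 = -8.0000; (r_i+r_j)·cross = 11.5·-8.0000 = -92.0000
Σcross = 223.0000 → A = |Σcross|/2 = 111.5000 mm²
Σ(r_i+r_j)·cross = 6220.5000 → first moment M = |Σ|/6 = 1036.7500
R_c = M/A = 1036.7500/111.5000 = 9.2982 mm
θ = 148° = 2.583087 rad
V = θ·R_c·A = 2.583087·9.2982·111.5000 = 2678.016 mm³

Volume = 2678.016 mm³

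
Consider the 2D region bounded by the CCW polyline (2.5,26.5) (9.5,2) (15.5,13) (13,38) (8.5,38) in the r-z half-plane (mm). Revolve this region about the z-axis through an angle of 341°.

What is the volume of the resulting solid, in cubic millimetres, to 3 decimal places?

Profile (r,z), 5 vertices: (2.5,26.5) (9.5,2) (15.5,13) (13,38) (8.5,38)
edge 0: (2.5,26.5)→(9.5,2)  cross = 2.5·2 − 9.5·26.5 = -246.7500; (r_i+r_j)·cross = 12·-246.7500 = -2961.0000
edge 1: (9.5,2)→(15.5,13)  cross = 9.5·13 − 15.5·2 = 92.5000; (r_i+r_j)·cross = 25·92.5000 = 2312.5000
edge 2: (15.5,13)→(13,38)  cross = 15.5·38 − 13·13 = 420.0000; (r_i+r_j)·cross = 28.5·420.0000 = 11970.0000
edge 3: (13,38)→(8.5,38)  cross = 13·38 − 8.5·38 = 171.0000; (r_i+r_j)·cross = 21.5·171.0000 = 3676.5000
edge 4: (8.5,38)→(2.5,26.5)  cross = 8.5·26.5 − 2.5·38 = 130.2500; (r_i+r_j)·cross = 11·130.2500 = 1432.7500
Σcross = 567.0000 → A = |Σcross|/2 = 283.5000 mm²
Σ(r_i+r_j)·cross = 16430.7500 → first moment M = |Σ|/6 = 2738.4583
R_c = M/A = 2738.4583/283.5000 = 9.6595 mm
θ = 341° = 5.951573 rad
V = θ·R_c·A = 5.951573·9.6595·283.5000 = 16298.134 mm³

Volume = 16298.134 mm³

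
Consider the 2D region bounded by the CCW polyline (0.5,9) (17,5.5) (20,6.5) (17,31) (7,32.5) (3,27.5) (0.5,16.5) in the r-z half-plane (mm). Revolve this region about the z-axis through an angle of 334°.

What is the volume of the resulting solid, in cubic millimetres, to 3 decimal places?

Profile (r,z), 7 vertices: (0.5,9) (17,5.5) (20,6.5) (17,31) (7,32.5) (3,27.5) (0.5,16.5)
edge 0: (0.5,9)→(17,5.5)  cross = 0.5·5.5 − 17·9 = -150.2500; (r_i+r_j)·cross = 17.5·-150.2500 = -2629.3750
edge 1: (17,5.5)→(20,6.5)  cross = 17·6.5 − 20·5.5 = 0.5000; (r_i+r_j)·cross = 37·0.5000 = 18.5000
edge 2: (20,6.5)→(17,31)  cross = 20·31 − 17·6.5 = 509.5000; (r_i+r_j)·cross = 37·509.5000 = 18851.5000
edge 3: (17,31)→(7,32.5)  cross = 17·32.5 − 7·31 = 335.5000; (r_i+r_j)·cross = 24·335.5000 = 8052.0000
edge 4: (7,32.5)→(3,27.5)  cross = 7·27.5 − 3·32.5 = 95.0000; (r_i+r_j)·cross = 10·95.0000 = 950.0000
edge 5: (3,27.5)→(0.5,16.5)  cross = 3·16.5 − 0.5·27.5 = 35.7500; (r_i+r_j)·cross = 3.5·35.7500 = 125.1250
edge 6: (0.5,16.5)→(0.5,9)  cross = 0.5·9 − 0.5·16.5 = -3.7500; (r_i+r_j)·cross = 1·-3.7500 = -3.7500
Σcross = 822.2500 → A = |Σcross|/2 = 411.1250 mm²
Σ(r_i+r_j)·cross = 25364.0000 → first moment M = |Σ|/6 = 4227.3333
R_c = M/A = 4227.3333/411.1250 = 10.2824 mm
θ = 334° = 5.829400 rad
V = θ·R_c·A = 5.829400·10.2824·411.1250 = 24642.816 mm³

Volume = 24642.816 mm³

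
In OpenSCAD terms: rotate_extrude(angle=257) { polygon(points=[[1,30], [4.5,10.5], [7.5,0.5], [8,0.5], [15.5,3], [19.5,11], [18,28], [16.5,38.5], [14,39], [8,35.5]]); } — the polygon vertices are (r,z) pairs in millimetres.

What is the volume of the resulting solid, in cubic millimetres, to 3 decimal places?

Volume = 24530.057 mm³

Profile (r,z), 10 vertices: (1,30) (4.5,10.5) (7.5,0.5) (8,0.5) (15.5,3) (19.5,11) (18,28) (16.5,38.5) (14,39) (8,35.5)
edge 0: (1,30)→(4.5,10.5)  cross = 1·10.5 − 4.5·30 = -124.5000; (r_i+r_j)·cross = 5.5·-124.5000 = -684.7500
edge 1: (4.5,10.5)→(7.5,0.5)  cross = 4.5·0.5 − 7.5·10.5 = -76.5000; (r_i+r_j)·cross = 12·-76.5000 = -918.0000
edge 2: (7.5,0.5)→(8,0.5)  cross = 7.5·0.5 − 8·0.5 = -0.2500; (r_i+r_j)·cross = 15.5·-0.2500 = -3.8750
edge 3: (8,0.5)→(15.5,3)  cross = 8·3 − 15.5·0.5 = 16.2500; (r_i+r_j)·cross = 23.5·16.2500 = 381.8750
edge 4: (15.5,3)→(19.5,11)  cross = 15.5·11 − 19.5·3 = 112.0000; (r_i+r_j)·cross = 35·112.0000 = 3920.0000
edge 5: (19.5,11)→(18,28)  cross = 19.5·28 − 18·11 = 348.0000; (r_i+r_j)·cross = 37.5·348.0000 = 13050.0000
edge 6: (18,28)→(16.5,38.5)  cross = 18·38.5 − 16.5·28 = 231.0000; (r_i+r_j)·cross = 34.5·231.0000 = 7969.5000
edge 7: (16.5,38.5)→(14,39)  cross = 16.5·39 − 14·38.5 = 104.5000; (r_i+r_j)·cross = 30.5·104.5000 = 3187.2500
edge 8: (14,39)→(8,35.5)  cross = 14·35.5 − 8·39 = 185.0000; (r_i+r_j)·cross = 22·185.0000 = 4070.0000
edge 9: (8,35.5)→(1,30)  cross = 8·30 − 1·35.5 = 204.5000; (r_i+r_j)·cross = 9·204.5000 = 1840.5000
Σcross = 1000.0000 → A = |Σcross|/2 = 500.0000 mm²
Σ(r_i+r_j)·cross = 32812.5000 → first moment M = |Σ|/6 = 5468.7500
R_c = M/A = 5468.7500/500.0000 = 10.9375 mm
θ = 257° = 4.485496 rad
V = θ·R_c·A = 4.485496·10.9375·500.0000 = 24530.057 mm³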